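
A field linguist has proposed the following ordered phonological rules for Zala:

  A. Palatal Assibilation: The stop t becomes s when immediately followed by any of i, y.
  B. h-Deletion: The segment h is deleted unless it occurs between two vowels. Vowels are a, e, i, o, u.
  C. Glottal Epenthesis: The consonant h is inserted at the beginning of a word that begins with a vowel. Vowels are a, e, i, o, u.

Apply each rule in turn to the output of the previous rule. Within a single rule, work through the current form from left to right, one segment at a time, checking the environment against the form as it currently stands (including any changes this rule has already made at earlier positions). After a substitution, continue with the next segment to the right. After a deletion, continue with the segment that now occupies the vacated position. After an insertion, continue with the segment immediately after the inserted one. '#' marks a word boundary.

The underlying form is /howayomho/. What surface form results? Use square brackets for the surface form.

[howayomo]

A Palatal Assibilation: no change — [howayomho]
B h-Deletion: [howayomho] → [owayomo]
C Glottal Epenthesis: [owayomo] → [howayomo]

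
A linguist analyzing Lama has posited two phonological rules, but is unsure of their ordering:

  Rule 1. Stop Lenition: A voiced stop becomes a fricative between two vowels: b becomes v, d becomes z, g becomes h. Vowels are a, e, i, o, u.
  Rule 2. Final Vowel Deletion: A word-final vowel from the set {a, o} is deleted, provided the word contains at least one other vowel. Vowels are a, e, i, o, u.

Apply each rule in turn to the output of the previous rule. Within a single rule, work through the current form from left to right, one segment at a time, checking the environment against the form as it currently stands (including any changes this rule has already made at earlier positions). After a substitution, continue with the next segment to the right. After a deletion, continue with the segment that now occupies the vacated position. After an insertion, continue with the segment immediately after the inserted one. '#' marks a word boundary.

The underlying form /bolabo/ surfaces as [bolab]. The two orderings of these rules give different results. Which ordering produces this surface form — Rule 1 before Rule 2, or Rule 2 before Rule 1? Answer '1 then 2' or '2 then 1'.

Order 1 then 2:
  1 Stop Lenition: [bolabo] → [bolavo]
  2 Final Vowel Deletion: [bolavo] → [bolav]
  result: [bolav]
Order 2 then 1:
  2 Final Vowel Deletion: [bolabo] → [bolab]
  1 Stop Lenition: no change — [bolab]
  result: [bolab]

2 then 1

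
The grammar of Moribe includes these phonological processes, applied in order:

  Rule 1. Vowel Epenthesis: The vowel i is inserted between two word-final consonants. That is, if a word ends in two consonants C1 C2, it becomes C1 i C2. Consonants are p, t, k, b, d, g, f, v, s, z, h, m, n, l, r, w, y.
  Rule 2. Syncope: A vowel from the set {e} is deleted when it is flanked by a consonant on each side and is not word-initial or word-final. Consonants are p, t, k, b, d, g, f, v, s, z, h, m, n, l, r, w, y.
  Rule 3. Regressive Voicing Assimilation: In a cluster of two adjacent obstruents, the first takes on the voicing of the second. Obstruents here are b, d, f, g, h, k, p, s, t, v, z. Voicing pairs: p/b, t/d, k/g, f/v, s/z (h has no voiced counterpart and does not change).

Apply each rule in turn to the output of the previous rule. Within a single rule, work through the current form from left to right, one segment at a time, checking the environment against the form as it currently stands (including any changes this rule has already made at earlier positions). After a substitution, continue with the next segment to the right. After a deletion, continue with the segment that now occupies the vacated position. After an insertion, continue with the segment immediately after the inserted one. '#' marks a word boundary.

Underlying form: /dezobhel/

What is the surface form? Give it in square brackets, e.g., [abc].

Rule 1 Vowel Epenthesis: no change — [dezobhel]
Rule 2 Syncope: [dezobhel] → [dzobhl]
Rule 3 Regressive Voicing Assimilation: [dzobhl] → [dzophl]

[dzophl]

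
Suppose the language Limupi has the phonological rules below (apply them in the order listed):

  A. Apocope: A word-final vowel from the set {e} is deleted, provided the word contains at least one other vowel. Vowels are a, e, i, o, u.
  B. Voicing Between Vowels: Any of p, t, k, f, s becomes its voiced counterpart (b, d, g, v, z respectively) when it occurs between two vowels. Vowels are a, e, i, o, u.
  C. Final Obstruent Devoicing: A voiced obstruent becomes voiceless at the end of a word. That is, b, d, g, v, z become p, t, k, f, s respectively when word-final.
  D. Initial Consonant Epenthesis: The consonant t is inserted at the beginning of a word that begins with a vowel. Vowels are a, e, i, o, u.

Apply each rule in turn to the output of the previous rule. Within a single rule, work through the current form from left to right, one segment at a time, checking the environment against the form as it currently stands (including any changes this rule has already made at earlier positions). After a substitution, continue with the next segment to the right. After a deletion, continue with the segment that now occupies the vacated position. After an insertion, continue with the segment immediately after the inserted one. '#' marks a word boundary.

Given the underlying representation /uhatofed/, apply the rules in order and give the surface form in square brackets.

A Apocope: no change — [uhatofed]
B Voicing Between Vowels: [uhatofed] → [uhadoved]
C Final Obstruent Devoicing: [uhadoved] → [uhadovet]
D Initial Consonant Epenthesis: [uhadovet] → [tuhadovet]

[tuhadovet]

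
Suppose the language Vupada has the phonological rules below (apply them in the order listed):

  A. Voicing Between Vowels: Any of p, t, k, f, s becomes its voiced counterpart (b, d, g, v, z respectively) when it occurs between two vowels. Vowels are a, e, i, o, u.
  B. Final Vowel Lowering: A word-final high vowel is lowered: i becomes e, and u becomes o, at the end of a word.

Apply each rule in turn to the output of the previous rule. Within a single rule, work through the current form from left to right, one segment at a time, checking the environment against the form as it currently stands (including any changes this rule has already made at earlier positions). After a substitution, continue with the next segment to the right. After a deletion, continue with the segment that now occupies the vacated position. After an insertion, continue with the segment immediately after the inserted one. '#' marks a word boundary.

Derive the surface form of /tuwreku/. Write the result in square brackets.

A Voicing Between Vowels: [tuwreku] → [tuwregu]
B Final Vowel Lowering: [tuwregu] → [tuwrego]

[tuwrego]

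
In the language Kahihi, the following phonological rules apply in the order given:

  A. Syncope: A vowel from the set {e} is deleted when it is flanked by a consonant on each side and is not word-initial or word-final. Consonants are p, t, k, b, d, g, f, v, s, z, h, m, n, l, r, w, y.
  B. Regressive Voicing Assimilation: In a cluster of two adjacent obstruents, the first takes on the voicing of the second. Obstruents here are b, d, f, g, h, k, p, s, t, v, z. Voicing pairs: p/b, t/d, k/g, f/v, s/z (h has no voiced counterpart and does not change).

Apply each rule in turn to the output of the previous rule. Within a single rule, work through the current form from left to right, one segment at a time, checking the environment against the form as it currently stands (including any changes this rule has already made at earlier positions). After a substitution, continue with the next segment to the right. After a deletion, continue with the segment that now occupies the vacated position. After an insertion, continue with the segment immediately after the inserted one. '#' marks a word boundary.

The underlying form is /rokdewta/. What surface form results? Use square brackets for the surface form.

[rogdwta]

A Syncope: [rokdewta] → [rokdwta]
B Regressive Voicing Assimilation: [rokdwta] → [rogdwta]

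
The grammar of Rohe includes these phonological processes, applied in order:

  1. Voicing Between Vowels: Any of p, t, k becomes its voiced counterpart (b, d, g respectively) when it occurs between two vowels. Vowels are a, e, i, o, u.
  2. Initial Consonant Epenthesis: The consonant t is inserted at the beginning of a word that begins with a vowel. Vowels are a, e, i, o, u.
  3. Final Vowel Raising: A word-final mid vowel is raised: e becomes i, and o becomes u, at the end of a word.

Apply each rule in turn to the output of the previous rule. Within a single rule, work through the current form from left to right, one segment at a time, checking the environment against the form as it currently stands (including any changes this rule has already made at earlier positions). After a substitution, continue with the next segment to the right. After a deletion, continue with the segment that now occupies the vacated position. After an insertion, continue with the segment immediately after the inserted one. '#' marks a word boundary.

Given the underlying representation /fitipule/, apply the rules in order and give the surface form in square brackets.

1 Voicing Between Vowels: [fitipule] → [fidibule]
2 Initial Consonant Epenthesis: no change — [fidibule]
3 Final Vowel Raising: [fidibule] → [fidibuli]

[fidibuli]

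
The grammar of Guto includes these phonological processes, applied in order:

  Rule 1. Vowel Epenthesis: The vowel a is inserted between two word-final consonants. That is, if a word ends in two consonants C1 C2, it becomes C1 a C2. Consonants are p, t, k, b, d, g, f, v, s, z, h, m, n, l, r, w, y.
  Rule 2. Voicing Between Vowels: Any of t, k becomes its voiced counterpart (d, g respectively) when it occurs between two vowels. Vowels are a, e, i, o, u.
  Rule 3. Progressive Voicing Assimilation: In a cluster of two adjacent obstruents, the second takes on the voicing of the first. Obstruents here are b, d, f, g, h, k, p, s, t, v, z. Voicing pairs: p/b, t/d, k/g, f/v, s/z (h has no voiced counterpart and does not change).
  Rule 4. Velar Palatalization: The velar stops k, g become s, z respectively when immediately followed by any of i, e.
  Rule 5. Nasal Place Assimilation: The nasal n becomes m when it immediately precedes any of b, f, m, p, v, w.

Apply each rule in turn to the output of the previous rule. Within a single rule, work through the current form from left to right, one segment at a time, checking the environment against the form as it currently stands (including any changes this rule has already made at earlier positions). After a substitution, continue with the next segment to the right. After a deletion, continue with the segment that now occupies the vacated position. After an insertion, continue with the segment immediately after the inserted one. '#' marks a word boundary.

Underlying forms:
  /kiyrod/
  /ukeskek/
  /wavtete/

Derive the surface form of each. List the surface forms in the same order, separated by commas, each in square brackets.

[siyrod], [uzessek], [wavdede]

/kiyrod/:
  Rule 1 Vowel Epenthesis: no change — [kiyrod]
  Rule 2 Voicing Between Vowels: no change — [kiyrod]
  Rule 3 Progressive Voicing Assimilation: no change — [kiyrod]
  Rule 4 Velar Palatalization: [kiyrod] → [siyrod]
  Rule 5 Nasal Place Assimilation: no change — [siyrod]
/ukeskek/:
  Rule 1 Vowel Epenthesis: no change — [ukeskek]
  Rule 2 Voicing Between Vowels: [ukeskek] → [ugeskek]
  Rule 3 Progressive Voicing Assimilation: no change — [ugeskek]
  Rule 4 Velar Palatalization: [ugeskek] → [uzessek]
  Rule 5 Nasal Place Assimilation: no change — [uzessek]
/wavtete/:
  Rule 1 Vowel Epenthesis: no change — [wavtete]
  Rule 2 Voicing Between Vowels: [wavtete] → [wavtede]
  Rule 3 Progressive Voicing Assimilation: [wavtede] → [wavdede]
  Rule 4 Velar Palatalization: no change — [wavdede]
  Rule 5 Nasal Place Assimilation: no change — [wavdede]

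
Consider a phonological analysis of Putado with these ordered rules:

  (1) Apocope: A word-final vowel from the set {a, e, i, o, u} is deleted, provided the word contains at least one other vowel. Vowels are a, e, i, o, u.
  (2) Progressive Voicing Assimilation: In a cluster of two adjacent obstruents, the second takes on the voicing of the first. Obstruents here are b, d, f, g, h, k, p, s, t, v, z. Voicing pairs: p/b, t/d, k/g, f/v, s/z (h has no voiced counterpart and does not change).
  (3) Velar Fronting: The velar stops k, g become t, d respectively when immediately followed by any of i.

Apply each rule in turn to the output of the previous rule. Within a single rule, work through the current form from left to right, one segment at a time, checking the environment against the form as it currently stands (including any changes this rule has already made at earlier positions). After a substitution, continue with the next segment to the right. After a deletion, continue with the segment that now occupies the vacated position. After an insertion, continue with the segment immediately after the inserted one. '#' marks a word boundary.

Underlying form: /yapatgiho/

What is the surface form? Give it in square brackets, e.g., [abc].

[yapattih]

(1) Apocope: [yapatgiho] → [yapatgih]
(2) Progressive Voicing Assimilation: [yapatgih] → [yapatkih]
(3) Velar Fronting: [yapatkih] → [yapattih]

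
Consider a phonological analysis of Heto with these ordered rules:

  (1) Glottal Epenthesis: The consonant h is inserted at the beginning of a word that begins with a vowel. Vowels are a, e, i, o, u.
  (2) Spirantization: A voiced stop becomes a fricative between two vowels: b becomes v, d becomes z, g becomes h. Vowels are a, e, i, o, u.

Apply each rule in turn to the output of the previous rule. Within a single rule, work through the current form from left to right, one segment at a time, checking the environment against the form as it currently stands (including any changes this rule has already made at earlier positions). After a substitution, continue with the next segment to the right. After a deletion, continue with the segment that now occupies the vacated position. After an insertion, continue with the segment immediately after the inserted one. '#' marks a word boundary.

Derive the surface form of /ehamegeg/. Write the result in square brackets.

[hehameheg]

(1) Glottal Epenthesis: [ehamegeg] → [hehamegeg]
(2) Spirantization: [hehamegeg] → [hehameheg]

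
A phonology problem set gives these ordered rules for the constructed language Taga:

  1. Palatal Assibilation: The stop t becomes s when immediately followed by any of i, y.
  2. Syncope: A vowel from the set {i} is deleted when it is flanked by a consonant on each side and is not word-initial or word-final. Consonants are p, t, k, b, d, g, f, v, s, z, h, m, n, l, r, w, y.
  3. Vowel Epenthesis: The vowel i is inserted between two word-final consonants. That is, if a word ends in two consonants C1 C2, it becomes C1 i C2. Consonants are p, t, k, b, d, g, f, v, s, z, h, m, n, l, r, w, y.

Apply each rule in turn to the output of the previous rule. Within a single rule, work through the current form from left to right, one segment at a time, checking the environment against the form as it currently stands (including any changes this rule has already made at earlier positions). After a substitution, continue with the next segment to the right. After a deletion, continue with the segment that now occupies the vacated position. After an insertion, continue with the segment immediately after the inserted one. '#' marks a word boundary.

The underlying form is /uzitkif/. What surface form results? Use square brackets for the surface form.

[uztkif]

1 Palatal Assibilation: no change — [uzitkif]
2 Syncope: [uzitkif] → [uztkf]
3 Vowel Epenthesis: [uztkf] → [uztkif]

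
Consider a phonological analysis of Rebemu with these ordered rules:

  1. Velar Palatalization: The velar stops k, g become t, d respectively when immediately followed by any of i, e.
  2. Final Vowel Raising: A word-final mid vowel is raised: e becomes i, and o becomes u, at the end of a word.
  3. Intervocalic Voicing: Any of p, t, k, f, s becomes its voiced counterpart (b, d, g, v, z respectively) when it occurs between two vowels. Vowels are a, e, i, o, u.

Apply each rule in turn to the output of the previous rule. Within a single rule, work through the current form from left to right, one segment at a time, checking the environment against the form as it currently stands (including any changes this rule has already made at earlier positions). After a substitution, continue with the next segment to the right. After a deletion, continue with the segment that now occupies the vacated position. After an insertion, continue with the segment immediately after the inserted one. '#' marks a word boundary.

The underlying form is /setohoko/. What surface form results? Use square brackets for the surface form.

[sedohogu]

1 Velar Palatalization: no change — [setohoko]
2 Final Vowel Raising: [setohoko] → [setohoku]
3 Intervocalic Voicing: [setohoku] → [sedohogu]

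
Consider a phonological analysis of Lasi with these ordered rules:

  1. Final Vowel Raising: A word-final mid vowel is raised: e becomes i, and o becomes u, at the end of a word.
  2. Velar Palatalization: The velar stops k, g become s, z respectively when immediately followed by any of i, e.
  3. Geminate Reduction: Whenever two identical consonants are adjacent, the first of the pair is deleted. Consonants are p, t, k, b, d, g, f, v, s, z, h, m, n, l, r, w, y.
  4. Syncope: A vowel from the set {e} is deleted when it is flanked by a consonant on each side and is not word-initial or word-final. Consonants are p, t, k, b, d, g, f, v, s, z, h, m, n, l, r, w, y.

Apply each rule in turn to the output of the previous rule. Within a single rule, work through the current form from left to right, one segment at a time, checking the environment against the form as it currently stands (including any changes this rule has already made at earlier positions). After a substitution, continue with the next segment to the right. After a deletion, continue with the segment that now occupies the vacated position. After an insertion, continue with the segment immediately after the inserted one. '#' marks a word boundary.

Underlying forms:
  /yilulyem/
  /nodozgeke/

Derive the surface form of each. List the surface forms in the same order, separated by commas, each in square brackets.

/yilulyem/:
  1 Final Vowel Raising: no change — [yilulyem]
  2 Velar Palatalization: no change — [yilulyem]
  3 Geminate Reduction: no change — [yilulyem]
  4 Syncope: [yilulyem] → [yilulym]
/nodozgeke/:
  1 Final Vowel Raising: [nodozgeke] → [nodozgeki]
  2 Velar Palatalization: [nodozgeki] → [nodozzesi]
  3 Geminate Reduction: [nodozzesi] → [nodozesi]
  4 Syncope: [nodozesi] → [nodozsi]

[yilulym], [nodozsi]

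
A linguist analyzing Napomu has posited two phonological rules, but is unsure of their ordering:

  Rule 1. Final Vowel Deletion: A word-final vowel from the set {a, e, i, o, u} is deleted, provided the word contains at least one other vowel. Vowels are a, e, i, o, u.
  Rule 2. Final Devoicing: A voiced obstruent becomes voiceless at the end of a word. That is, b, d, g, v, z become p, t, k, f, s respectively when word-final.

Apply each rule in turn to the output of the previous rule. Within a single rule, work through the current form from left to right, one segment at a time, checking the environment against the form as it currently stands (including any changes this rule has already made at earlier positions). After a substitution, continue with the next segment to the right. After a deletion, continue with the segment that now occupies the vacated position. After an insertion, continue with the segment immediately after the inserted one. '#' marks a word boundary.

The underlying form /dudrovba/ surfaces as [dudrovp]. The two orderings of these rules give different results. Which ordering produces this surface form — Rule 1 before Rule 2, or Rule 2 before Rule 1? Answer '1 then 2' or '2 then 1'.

1 then 2

Order 1 then 2:
  1 Final Vowel Deletion: [dudrovba] → [dudrovb]
  2 Final Devoicing: [dudrovb] → [dudrovp]
  result: [dudrovp]
Order 2 then 1:
  2 Final Devoicing: no change — [dudrovba]
  1 Final Vowel Deletion: [dudrovba] → [dudrovb]
  result: [dudrovb]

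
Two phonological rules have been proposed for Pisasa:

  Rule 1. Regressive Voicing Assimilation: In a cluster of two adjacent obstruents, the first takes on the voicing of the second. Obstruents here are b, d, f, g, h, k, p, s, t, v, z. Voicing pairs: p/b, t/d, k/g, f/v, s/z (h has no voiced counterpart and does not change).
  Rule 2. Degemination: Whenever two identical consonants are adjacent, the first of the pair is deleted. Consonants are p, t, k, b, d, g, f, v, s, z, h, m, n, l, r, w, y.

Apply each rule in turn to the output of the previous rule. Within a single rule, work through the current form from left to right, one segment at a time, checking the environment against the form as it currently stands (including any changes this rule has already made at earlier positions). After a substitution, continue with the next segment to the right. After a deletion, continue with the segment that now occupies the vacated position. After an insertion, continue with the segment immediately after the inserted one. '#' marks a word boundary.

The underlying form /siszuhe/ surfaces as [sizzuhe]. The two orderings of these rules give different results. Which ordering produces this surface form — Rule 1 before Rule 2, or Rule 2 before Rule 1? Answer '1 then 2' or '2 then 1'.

2 then 1

Order 1 then 2:
  1 Regressive Voicing Assimilation: [siszuhe] → [sizzuhe]
  2 Degemination: [sizzuhe] → [sizuhe]
  result: [sizuhe]
Order 2 then 1:
  2 Degemination: no change — [siszuhe]
  1 Regressive Voicing Assimilation: [siszuhe] → [sizzuhe]
  result: [sizzuhe]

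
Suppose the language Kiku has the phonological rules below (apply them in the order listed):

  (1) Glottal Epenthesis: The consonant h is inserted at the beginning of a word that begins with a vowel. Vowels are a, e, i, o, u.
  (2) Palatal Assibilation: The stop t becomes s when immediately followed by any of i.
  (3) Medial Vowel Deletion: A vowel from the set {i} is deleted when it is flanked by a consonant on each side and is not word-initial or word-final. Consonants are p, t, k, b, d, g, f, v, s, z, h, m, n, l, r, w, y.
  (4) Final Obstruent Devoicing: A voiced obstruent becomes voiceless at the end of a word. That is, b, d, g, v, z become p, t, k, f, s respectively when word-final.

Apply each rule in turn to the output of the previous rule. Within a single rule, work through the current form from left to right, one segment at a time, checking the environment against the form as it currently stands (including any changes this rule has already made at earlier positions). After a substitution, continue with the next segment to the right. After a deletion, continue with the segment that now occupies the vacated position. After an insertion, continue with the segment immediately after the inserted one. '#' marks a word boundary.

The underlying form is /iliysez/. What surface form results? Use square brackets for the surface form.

[hlyses]

(1) Glottal Epenthesis: [iliysez] → [hiliysez]
(2) Palatal Assibilation: no change — [hiliysez]
(3) Medial Vowel Deletion: [hiliysez] → [hlysez]
(4) Final Obstruent Devoicing: [hlysez] → [hlyses]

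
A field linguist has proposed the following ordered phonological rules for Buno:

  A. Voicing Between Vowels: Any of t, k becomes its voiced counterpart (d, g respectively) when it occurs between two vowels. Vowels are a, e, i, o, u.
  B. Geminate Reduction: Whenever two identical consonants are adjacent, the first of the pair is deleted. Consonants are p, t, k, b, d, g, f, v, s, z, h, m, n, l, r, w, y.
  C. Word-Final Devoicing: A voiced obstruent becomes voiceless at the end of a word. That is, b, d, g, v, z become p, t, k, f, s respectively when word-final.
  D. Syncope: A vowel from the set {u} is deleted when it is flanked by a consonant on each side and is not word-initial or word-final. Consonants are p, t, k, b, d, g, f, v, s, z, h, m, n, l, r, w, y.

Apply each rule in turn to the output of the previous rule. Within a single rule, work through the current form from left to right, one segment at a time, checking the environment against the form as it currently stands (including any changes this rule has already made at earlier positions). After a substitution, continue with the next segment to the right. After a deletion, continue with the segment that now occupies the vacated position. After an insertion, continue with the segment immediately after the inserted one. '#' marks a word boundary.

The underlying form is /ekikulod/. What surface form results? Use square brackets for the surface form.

A Voicing Between Vowels: [ekikulod] → [egigulod]
B Geminate Reduction: no change — [egigulod]
C Word-Final Devoicing: [egigulod] → [egigulot]
D Syncope: [egigulot] → [egiglot]

[egiglot]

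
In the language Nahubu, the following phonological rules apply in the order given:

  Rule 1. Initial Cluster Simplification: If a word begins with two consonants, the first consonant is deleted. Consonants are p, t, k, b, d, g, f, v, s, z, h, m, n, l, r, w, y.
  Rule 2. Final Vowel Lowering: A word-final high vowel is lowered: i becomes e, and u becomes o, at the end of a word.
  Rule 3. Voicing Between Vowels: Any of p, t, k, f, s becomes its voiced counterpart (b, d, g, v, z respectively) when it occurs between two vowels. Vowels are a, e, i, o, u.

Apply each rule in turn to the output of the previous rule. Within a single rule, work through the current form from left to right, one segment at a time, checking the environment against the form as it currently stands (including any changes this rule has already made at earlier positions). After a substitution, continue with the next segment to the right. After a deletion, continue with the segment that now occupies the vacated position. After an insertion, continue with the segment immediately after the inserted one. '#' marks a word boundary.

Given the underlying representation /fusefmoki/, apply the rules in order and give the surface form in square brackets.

Rule 1 Initial Cluster Simplification: no change — [fusefmoki]
Rule 2 Final Vowel Lowering: [fusefmoki] → [fusefmoke]
Rule 3 Voicing Between Vowels: [fusefmoke] → [fuzefmoge]

[fuzefmoge]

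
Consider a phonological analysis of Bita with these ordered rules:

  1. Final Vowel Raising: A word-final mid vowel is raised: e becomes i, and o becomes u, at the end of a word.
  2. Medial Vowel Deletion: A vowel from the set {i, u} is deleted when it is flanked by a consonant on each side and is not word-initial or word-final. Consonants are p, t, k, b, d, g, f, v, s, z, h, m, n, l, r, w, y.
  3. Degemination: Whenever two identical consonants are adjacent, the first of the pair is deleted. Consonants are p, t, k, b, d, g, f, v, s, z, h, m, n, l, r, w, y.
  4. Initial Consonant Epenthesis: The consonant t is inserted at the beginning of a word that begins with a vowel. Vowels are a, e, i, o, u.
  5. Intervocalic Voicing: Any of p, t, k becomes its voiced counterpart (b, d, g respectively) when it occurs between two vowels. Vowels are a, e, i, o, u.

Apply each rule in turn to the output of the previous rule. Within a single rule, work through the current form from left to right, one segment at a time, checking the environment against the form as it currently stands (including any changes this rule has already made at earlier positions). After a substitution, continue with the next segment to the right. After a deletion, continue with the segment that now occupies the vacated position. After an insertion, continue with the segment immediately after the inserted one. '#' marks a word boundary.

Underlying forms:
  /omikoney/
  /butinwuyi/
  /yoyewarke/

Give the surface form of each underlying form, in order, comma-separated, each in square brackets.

/omikoney/:
  1 Final Vowel Raising: no change — [omikoney]
  2 Medial Vowel Deletion: [omikoney] → [omkoney]
  3 Degemination: no change — [omkoney]
  4 Initial Consonant Epenthesis: [omkoney] → [tomkoney]
  5 Intervocalic Voicing: no change — [tomkoney]
/butinwuyi/:
  1 Final Vowel Raising: no change — [butinwuyi]
  2 Medial Vowel Deletion: [butinwuyi] → [btnwyi]
  3 Degemination: no change — [btnwyi]
  4 Initial Consonant Epenthesis: no change — [btnwyi]
  5 Intervocalic Voicing: no change — [btnwyi]
/yoyewarke/:
  1 Final Vowel Raising: [yoyewarke] → [yoyewarki]
  2 Medial Vowel Deletion: no change — [yoyewarki]
  3 Degemination: no change — [yoyewarki]
  4 Initial Consonant Epenthesis: no change — [yoyewarki]
  5 Intervocalic Voicing: no change — [yoyewarki]

[tomkoney], [btnwyi], [yoyewarki]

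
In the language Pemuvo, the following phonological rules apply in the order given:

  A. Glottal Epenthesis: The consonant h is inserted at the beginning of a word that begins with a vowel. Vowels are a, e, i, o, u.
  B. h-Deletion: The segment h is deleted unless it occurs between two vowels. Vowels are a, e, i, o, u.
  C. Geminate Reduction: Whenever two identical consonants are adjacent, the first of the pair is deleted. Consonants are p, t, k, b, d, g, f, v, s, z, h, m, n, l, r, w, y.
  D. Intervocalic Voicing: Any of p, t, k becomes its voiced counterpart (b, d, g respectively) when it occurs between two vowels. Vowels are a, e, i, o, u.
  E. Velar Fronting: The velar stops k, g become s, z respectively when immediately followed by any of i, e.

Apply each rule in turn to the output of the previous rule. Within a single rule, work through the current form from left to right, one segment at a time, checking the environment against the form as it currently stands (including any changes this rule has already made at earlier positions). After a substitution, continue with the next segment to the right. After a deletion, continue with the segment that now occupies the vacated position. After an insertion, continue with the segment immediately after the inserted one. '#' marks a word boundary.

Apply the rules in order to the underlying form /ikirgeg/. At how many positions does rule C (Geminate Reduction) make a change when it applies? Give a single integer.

A Glottal Epenthesis: [ikirgeg] → [hikirgeg]
B h-Deletion: [hikirgeg] → [ikirgeg]
C Geminate Reduction: no change — [ikirgeg]
D Intervocalic Voicing: [ikirgeg] → [igirgeg]
E Velar Fronting: [igirgeg] → [izirzeg]
Rule C changed 0 position(s).

0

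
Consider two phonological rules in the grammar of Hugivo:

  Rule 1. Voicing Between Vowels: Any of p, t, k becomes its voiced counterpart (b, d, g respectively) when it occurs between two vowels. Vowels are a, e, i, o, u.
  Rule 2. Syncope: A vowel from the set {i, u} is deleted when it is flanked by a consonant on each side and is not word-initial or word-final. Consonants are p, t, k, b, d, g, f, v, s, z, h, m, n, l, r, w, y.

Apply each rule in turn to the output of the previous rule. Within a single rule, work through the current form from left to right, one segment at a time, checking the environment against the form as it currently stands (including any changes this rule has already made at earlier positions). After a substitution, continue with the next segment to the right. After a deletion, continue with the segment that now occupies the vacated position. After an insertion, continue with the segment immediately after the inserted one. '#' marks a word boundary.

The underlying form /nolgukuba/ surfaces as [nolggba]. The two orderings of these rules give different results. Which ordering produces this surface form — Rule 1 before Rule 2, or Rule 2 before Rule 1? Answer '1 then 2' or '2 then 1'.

1 then 2

Order 1 then 2:
  1 Voicing Between Vowels: [nolgukuba] → [nolguguba]
  2 Syncope: [nolguguba] → [nolggba]
  result: [nolggba]
Order 2 then 1:
  2 Syncope: [nolgukuba] → [nolgkba]
  1 Voicing Between Vowels: no change — [nolgkba]
  result: [nolgkba]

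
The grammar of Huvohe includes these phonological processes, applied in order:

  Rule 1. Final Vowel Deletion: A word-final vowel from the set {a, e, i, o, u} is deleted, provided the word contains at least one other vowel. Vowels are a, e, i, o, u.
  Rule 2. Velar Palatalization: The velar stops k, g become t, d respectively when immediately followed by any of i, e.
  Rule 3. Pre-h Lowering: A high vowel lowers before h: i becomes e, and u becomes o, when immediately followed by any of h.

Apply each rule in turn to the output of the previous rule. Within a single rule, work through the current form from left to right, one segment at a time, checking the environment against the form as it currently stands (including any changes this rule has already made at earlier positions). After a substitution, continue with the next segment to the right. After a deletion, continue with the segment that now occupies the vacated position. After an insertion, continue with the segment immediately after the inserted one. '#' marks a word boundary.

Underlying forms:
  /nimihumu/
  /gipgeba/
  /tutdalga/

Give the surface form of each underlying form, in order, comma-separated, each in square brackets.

[nimehum], [dipdeb], [tutdalg]

/nimihumu/:
  Rule 1 Final Vowel Deletion: [nimihumu] → [nimihum]
  Rule 2 Velar Palatalization: no change — [nimihum]
  Rule 3 Pre-h Lowering: [nimihum] → [nimehum]
/gipgeba/:
  Rule 1 Final Vowel Deletion: [gipgeba] → [gipgeb]
  Rule 2 Velar Palatalization: [gipgeb] → [dipdeb]
  Rule 3 Pre-h Lowering: no change — [dipdeb]
/tutdalga/:
  Rule 1 Final Vowel Deletion: [tutdalga] → [tutdalg]
  Rule 2 Velar Palatalization: no change — [tutdalg]
  Rule 3 Pre-h Lowering: no change — [tutdalg]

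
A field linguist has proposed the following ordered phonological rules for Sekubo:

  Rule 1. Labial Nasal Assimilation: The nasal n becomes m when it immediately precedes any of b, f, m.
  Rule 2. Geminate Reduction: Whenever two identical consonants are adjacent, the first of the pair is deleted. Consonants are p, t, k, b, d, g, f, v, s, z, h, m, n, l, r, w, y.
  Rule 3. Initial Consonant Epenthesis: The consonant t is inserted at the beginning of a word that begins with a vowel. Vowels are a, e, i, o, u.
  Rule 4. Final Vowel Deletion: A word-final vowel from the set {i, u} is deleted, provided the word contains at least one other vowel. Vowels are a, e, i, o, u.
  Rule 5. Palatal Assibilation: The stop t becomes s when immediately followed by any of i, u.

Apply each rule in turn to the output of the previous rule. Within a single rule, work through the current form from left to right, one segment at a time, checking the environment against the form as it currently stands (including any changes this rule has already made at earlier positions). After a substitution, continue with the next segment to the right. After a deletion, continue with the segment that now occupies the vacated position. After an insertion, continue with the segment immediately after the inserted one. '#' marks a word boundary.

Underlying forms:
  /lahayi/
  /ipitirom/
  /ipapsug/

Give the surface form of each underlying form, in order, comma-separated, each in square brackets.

/lahayi/:
  Rule 1 Labial Nasal Assimilation: no change — [lahayi]
  Rule 2 Geminate Reduction: no change — [lahayi]
  Rule 3 Initial Consonant Epenthesis: no change — [lahayi]
  Rule 4 Final Vowel Deletion: [lahayi] → [lahay]
  Rule 5 Palatal Assibilation: no change — [lahay]
/ipitirom/:
  Rule 1 Labial Nasal Assimilation: no change — [ipitirom]
  Rule 2 Geminate Reduction: no change — [ipitirom]
  Rule 3 Initial Consonant Epenthesis: [ipitirom] → [tipitirom]
  Rule 4 Final Vowel Deletion: no change — [tipitirom]
  Rule 5 Palatal Assibilation: [tipitirom] → [sipisirom]
/ipapsug/:
  Rule 1 Labial Nasal Assimilation: no change — [ipapsug]
  Rule 2 Geminate Reduction: no change — [ipapsug]
  Rule 3 Initial Consonant Epenthesis: [ipapsug] → [tipapsug]
  Rule 4 Final Vowel Deletion: no change — [tipapsug]
  Rule 5 Palatal Assibilation: [tipapsug] → [sipapsug]

[lahay], [sipisirom], [sipapsug]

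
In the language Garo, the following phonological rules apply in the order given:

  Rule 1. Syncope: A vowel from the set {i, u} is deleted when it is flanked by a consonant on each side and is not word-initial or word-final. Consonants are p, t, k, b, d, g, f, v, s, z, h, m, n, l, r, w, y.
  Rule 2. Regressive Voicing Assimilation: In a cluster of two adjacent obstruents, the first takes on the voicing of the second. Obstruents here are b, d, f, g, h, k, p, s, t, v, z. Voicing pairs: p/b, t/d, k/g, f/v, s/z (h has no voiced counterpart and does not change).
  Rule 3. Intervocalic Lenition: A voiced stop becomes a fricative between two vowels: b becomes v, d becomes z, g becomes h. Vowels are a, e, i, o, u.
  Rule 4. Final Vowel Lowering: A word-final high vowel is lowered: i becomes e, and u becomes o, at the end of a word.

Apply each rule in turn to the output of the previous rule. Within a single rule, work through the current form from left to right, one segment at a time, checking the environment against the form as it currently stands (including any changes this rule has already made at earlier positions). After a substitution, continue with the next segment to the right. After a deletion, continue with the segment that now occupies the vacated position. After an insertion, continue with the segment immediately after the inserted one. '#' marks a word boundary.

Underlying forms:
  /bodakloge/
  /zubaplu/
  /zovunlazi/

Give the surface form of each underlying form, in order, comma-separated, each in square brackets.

[bozaklohe], [zbaplo], [zovnlaze]

/bodakloge/:
  Rule 1 Syncope: no change — [bodakloge]
  Rule 2 Regressive Voicing Assimilation: no change — [bodakloge]
  Rule 3 Intervocalic Lenition: [bodakloge] → [bozaklohe]
  Rule 4 Final Vowel Lowering: no change — [bozaklohe]
/zubaplu/:
  Rule 1 Syncope: [zubaplu] → [zbaplu]
  Rule 2 Regressive Voicing Assimilation: no change — [zbaplu]
  Rule 3 Intervocalic Lenition: no change — [zbaplu]
  Rule 4 Final Vowel Lowering: [zbaplu] → [zbaplo]
/zovunlazi/:
  Rule 1 Syncope: [zovunlazi] → [zovnlazi]
  Rule 2 Regressive Voicing Assimilation: no change — [zovnlazi]
  Rule 3 Intervocalic Lenition: no change — [zovnlazi]
  Rule 4 Final Vowel Lowering: [zovnlazi] → [zovnlaze]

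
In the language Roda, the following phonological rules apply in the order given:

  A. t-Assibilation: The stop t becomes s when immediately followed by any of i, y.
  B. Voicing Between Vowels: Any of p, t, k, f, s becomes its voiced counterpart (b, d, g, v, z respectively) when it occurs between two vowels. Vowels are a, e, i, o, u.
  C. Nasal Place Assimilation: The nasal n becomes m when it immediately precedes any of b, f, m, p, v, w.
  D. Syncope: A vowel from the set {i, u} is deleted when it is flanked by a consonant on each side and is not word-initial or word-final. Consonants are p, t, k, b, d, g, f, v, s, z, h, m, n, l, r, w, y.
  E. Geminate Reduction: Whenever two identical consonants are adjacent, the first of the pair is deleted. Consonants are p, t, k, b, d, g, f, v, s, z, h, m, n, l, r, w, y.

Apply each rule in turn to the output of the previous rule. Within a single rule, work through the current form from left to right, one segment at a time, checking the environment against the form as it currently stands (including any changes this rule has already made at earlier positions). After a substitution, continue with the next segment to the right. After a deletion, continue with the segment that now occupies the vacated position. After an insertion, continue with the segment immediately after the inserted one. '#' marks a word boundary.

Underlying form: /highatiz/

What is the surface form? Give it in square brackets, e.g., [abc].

A t-Assibilation: [highatiz] → [highasiz]
B Voicing Between Vowels: [highasiz] → [highaziz]
C Nasal Place Assimilation: no change — [highaziz]
D Syncope: [highaziz] → [hghazz]
E Geminate Reduction: [hghazz] → [hghaz]

[hghaz]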